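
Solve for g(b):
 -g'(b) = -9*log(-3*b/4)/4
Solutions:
 g(b) = C1 + 9*b*log(-b)/4 + 9*b*(-2*log(2) - 1 + log(3))/4


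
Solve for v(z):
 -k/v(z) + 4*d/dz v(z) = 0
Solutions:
 v(z) = -sqrt(C1 + 2*k*z)/2
 v(z) = sqrt(C1 + 2*k*z)/2


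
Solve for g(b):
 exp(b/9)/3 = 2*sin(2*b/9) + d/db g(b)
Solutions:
 g(b) = C1 + 3*exp(b/9) + 9*cos(2*b/9)


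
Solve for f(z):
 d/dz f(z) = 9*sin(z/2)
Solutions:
 f(z) = C1 - 18*cos(z/2)


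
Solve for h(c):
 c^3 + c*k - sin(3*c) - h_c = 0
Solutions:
 h(c) = C1 + c^4/4 + c^2*k/2 + cos(3*c)/3


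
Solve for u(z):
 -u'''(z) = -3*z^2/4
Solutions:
 u(z) = C1 + C2*z + C3*z^2 + z^5/80


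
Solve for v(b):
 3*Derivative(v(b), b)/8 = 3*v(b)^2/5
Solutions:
 v(b) = -5/(C1 + 8*b)


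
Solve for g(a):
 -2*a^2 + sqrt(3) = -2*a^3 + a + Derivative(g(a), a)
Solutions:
 g(a) = C1 + a^4/2 - 2*a^3/3 - a^2/2 + sqrt(3)*a


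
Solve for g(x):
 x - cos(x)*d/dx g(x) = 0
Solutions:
 g(x) = C1 + Integral(x/cos(x), x)


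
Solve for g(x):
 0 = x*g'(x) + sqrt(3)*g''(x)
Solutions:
 g(x) = C1 + C2*erf(sqrt(2)*3^(3/4)*x/6)


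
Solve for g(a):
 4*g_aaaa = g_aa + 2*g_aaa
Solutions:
 g(a) = C1 + C2*a + C3*exp(a*(1 - sqrt(5))/4) + C4*exp(a*(1 + sqrt(5))/4)


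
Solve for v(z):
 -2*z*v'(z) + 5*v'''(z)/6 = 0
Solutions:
 v(z) = C1 + Integral(C2*airyai(12^(1/3)*5^(2/3)*z/5) + C3*airybi(12^(1/3)*5^(2/3)*z/5), z)


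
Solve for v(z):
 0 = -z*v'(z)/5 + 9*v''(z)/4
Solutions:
 v(z) = C1 + C2*erfi(sqrt(10)*z/15)


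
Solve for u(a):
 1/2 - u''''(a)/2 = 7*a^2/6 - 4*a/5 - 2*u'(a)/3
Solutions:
 u(a) = C1 + C4*exp(6^(2/3)*a/3) + 7*a^3/12 - 3*a^2/5 - 3*a/4 + (C2*sin(2^(2/3)*3^(1/6)*a/2) + C3*cos(2^(2/3)*3^(1/6)*a/2))*exp(-6^(2/3)*a/6)


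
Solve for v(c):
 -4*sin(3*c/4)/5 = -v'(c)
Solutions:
 v(c) = C1 - 16*cos(3*c/4)/15


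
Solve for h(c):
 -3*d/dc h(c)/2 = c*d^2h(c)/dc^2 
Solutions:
 h(c) = C1 + C2/sqrt(c)


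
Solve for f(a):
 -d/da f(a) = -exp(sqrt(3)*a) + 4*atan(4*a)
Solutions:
 f(a) = C1 - 4*a*atan(4*a) + sqrt(3)*exp(sqrt(3)*a)/3 + log(16*a^2 + 1)/2


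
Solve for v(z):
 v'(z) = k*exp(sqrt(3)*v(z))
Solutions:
 v(z) = sqrt(3)*(2*log(-1/(C1 + k*z)) - log(3))/6


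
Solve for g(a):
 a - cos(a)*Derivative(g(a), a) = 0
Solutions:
 g(a) = C1 + Integral(a/cos(a), a)


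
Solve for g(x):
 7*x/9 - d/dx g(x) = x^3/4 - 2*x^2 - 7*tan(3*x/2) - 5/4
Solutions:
 g(x) = C1 - x^4/16 + 2*x^3/3 + 7*x^2/18 + 5*x/4 - 14*log(cos(3*x/2))/3


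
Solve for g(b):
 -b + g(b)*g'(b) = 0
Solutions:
 g(b) = -sqrt(C1 + b^2)
 g(b) = sqrt(C1 + b^2)


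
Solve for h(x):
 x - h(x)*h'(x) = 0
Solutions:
 h(x) = -sqrt(C1 + x^2)
 h(x) = sqrt(C1 + x^2)


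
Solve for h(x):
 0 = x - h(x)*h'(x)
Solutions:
 h(x) = -sqrt(C1 + x^2)
 h(x) = sqrt(C1 + x^2)


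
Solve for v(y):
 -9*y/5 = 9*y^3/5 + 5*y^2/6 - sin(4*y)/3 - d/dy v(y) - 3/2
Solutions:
 v(y) = C1 + 9*y^4/20 + 5*y^3/18 + 9*y^2/10 - 3*y/2 + cos(4*y)/12


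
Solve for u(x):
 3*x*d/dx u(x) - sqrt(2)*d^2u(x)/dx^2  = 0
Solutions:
 u(x) = C1 + C2*erfi(2^(1/4)*sqrt(3)*x/2)


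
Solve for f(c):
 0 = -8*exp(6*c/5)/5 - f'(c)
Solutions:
 f(c) = C1 - 4*exp(6*c/5)/3


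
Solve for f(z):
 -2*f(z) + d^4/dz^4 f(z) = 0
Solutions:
 f(z) = C1*exp(-2^(1/4)*z) + C2*exp(2^(1/4)*z) + C3*sin(2^(1/4)*z) + C4*cos(2^(1/4)*z)


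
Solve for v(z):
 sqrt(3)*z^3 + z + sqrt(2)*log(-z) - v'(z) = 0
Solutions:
 v(z) = C1 + sqrt(3)*z^4/4 + z^2/2 + sqrt(2)*z*log(-z) - sqrt(2)*z


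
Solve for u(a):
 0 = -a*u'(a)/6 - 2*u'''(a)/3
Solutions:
 u(a) = C1 + Integral(C2*airyai(-2^(1/3)*a/2) + C3*airybi(-2^(1/3)*a/2), a)


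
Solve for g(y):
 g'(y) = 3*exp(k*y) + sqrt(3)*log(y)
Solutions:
 g(y) = C1 + sqrt(3)*y*log(y) - sqrt(3)*y + Piecewise((3*exp(k*y)/k, Ne(k, 0)), (3*y, True))


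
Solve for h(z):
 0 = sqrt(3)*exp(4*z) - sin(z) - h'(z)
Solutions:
 h(z) = C1 + sqrt(3)*exp(4*z)/4 + cos(z)


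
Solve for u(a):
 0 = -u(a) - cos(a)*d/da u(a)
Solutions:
 u(a) = C1*sqrt(sin(a) - 1)/sqrt(sin(a) + 1)


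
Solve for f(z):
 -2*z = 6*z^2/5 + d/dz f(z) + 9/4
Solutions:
 f(z) = C1 - 2*z^3/5 - z^2 - 9*z/4


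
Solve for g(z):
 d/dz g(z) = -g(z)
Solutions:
 g(z) = C1*exp(-z)


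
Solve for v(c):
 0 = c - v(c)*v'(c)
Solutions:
 v(c) = -sqrt(C1 + c^2)
 v(c) = sqrt(C1 + c^2)


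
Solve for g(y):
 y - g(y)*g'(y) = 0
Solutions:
 g(y) = -sqrt(C1 + y^2)
 g(y) = sqrt(C1 + y^2)


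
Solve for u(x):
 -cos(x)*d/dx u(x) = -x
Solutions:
 u(x) = C1 + Integral(x/cos(x), x)


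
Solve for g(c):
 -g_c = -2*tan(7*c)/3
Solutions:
 g(c) = C1 - 2*log(cos(7*c))/21


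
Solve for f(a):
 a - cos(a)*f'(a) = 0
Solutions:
 f(a) = C1 + Integral(a/cos(a), a)


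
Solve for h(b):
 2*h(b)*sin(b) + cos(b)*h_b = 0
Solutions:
 h(b) = C1*cos(b)^2


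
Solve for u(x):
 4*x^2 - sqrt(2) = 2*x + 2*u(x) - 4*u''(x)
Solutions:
 u(x) = C1*exp(-sqrt(2)*x/2) + C2*exp(sqrt(2)*x/2) + 2*x^2 - x - sqrt(2)/2 + 8


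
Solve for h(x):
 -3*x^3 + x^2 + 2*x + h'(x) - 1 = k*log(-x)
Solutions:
 h(x) = C1 + k*x*log(-x) + 3*x^4/4 - x^3/3 - x^2 + x*(1 - k)


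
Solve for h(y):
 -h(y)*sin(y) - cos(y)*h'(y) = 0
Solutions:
 h(y) = C1*cos(y)


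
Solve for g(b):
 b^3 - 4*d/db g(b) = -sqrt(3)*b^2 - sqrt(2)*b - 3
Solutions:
 g(b) = C1 + b^4/16 + sqrt(3)*b^3/12 + sqrt(2)*b^2/8 + 3*b/4


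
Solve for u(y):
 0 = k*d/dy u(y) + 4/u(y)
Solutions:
 u(y) = -sqrt(C1 - 8*y/k)
 u(y) = sqrt(C1 - 8*y/k)


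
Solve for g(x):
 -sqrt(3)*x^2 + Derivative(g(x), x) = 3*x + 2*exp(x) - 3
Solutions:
 g(x) = C1 + sqrt(3)*x^3/3 + 3*x^2/2 - 3*x + 2*exp(x)


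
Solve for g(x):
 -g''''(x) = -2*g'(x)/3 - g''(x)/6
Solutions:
 g(x) = C1 + C2*exp(-2^(1/3)*x*(2^(1/3)/(sqrt(1294) + 36)^(1/3) + (sqrt(1294) + 36)^(1/3))/12)*sin(2^(1/3)*sqrt(3)*x*(-(sqrt(1294) + 36)^(1/3) + 2^(1/3)/(sqrt(1294) + 36)^(1/3))/12) + C3*exp(-2^(1/3)*x*(2^(1/3)/(sqrt(1294) + 36)^(1/3) + (sqrt(1294) + 36)^(1/3))/12)*cos(2^(1/3)*sqrt(3)*x*(-(sqrt(1294) + 36)^(1/3) + 2^(1/3)/(sqrt(1294) + 36)^(1/3))/12) + C4*exp(2^(1/3)*x*(2^(1/3)/(sqrt(1294) + 36)^(1/3) + (sqrt(1294) + 36)^(1/3))/6)


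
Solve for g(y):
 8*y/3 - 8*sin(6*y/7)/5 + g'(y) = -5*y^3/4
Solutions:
 g(y) = C1 - 5*y^4/16 - 4*y^2/3 - 28*cos(6*y/7)/15


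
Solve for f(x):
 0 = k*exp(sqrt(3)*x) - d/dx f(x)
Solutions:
 f(x) = C1 + sqrt(3)*k*exp(sqrt(3)*x)/3


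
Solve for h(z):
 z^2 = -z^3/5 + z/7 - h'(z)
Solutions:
 h(z) = C1 - z^4/20 - z^3/3 + z^2/14


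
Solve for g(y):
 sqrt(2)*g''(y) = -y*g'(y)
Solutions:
 g(y) = C1 + C2*erf(2^(1/4)*y/2)


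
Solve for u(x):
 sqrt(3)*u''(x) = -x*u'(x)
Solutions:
 u(x) = C1 + C2*erf(sqrt(2)*3^(3/4)*x/6)


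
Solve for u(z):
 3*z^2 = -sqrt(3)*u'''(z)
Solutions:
 u(z) = C1 + C2*z + C3*z^2 - sqrt(3)*z^5/60


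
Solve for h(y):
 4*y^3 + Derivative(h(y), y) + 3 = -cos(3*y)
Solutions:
 h(y) = C1 - y^4 - 3*y - sin(3*y)/3


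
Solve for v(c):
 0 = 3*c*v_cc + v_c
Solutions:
 v(c) = C1 + C2*c^(2/3)


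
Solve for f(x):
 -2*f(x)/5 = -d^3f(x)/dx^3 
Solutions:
 f(x) = C3*exp(2^(1/3)*5^(2/3)*x/5) + (C1*sin(2^(1/3)*sqrt(3)*5^(2/3)*x/10) + C2*cos(2^(1/3)*sqrt(3)*5^(2/3)*x/10))*exp(-2^(1/3)*5^(2/3)*x/10)


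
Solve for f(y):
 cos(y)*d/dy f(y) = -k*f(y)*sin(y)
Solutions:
 f(y) = C1*exp(k*log(cos(y)))


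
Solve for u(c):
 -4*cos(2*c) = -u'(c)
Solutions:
 u(c) = C1 + 2*sin(2*c)


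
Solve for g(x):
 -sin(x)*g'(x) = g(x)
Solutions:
 g(x) = C1*sqrt(cos(x) + 1)/sqrt(cos(x) - 1)


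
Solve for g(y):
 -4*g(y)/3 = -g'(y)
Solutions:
 g(y) = C1*exp(4*y/3)


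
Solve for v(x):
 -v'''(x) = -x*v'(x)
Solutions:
 v(x) = C1 + Integral(C2*airyai(x) + C3*airybi(x), x)


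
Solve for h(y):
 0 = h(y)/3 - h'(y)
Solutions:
 h(y) = C1*exp(y/3)


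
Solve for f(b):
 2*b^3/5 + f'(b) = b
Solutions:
 f(b) = C1 - b^4/10 + b^2/2


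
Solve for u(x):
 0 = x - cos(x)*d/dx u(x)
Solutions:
 u(x) = C1 + Integral(x/cos(x), x)


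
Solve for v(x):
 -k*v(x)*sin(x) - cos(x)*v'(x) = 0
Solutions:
 v(x) = C1*exp(k*log(cos(x)))


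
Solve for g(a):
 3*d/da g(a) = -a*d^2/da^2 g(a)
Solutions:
 g(a) = C1 + C2/a^2


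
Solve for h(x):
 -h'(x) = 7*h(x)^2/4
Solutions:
 h(x) = 4/(C1 + 7*x)


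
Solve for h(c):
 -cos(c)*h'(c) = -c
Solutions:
 h(c) = C1 + Integral(c/cos(c), c)


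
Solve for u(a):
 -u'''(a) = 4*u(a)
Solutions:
 u(a) = C3*exp(-2^(2/3)*a) + (C1*sin(2^(2/3)*sqrt(3)*a/2) + C2*cos(2^(2/3)*sqrt(3)*a/2))*exp(2^(2/3)*a/2)


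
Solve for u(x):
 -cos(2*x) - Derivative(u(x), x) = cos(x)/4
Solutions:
 u(x) = C1 - sin(x)/4 - sin(2*x)/2


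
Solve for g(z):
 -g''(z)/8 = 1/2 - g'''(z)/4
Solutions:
 g(z) = C1 + C2*z + C3*exp(z/2) - 2*z^2


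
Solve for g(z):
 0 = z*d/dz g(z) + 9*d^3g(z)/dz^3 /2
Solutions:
 g(z) = C1 + Integral(C2*airyai(-6^(1/3)*z/3) + C3*airybi(-6^(1/3)*z/3), z)


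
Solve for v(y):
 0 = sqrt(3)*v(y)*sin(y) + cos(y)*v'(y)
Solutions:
 v(y) = C1*cos(y)^(sqrt(3))


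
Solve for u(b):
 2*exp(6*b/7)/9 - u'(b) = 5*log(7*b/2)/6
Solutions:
 u(b) = C1 - 5*b*log(b)/6 + 5*b*(-log(7) + log(2) + 1)/6 + 7*exp(6*b/7)/27


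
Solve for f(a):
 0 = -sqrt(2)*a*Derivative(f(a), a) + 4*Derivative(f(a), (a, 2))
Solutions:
 f(a) = C1 + C2*erfi(2^(3/4)*a/4)


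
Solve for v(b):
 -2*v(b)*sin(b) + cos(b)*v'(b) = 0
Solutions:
 v(b) = C1/cos(b)^2


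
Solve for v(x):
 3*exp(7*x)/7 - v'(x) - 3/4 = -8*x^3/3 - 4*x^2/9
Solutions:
 v(x) = C1 + 2*x^4/3 + 4*x^3/27 - 3*x/4 + 3*exp(7*x)/49


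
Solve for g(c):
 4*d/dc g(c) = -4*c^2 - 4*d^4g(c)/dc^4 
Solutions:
 g(c) = C1 + C4*exp(-c) - c^3/3 + (C2*sin(sqrt(3)*c/2) + C3*cos(sqrt(3)*c/2))*exp(c/2)


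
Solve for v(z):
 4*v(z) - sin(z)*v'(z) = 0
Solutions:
 v(z) = C1*(cos(z)^2 - 2*cos(z) + 1)/(cos(z)^2 + 2*cos(z) + 1)


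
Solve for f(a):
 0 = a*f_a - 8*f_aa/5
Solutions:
 f(a) = C1 + C2*erfi(sqrt(5)*a/4)


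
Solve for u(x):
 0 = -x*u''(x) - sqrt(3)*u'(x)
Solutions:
 u(x) = C1 + C2*x^(1 - sqrt(3))


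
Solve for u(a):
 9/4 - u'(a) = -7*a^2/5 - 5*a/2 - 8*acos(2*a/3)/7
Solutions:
 u(a) = C1 + 7*a^3/15 + 5*a^2/4 + 8*a*acos(2*a/3)/7 + 9*a/4 - 4*sqrt(9 - 4*a^2)/7


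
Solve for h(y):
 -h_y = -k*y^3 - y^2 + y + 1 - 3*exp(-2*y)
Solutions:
 h(y) = C1 + k*y^4/4 + y^3/3 - y^2/2 - y - 3*exp(-2*y)/2


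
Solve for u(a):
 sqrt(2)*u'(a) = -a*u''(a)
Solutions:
 u(a) = C1 + C2*a^(1 - sqrt(2))


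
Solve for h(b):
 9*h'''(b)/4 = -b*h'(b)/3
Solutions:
 h(b) = C1 + Integral(C2*airyai(-2^(2/3)*b/3) + C3*airybi(-2^(2/3)*b/3), b)


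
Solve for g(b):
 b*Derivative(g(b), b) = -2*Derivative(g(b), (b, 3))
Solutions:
 g(b) = C1 + Integral(C2*airyai(-2^(2/3)*b/2) + C3*airybi(-2^(2/3)*b/2), b)


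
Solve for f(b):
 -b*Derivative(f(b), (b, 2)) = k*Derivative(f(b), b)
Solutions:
 f(b) = C1 + b^(1 - re(k))*(C2*sin(log(b)*Abs(im(k))) + C3*cos(log(b)*im(k)))


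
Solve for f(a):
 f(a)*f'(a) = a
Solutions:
 f(a) = -sqrt(C1 + a^2)
 f(a) = sqrt(C1 + a^2)


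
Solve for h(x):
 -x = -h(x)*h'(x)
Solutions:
 h(x) = -sqrt(C1 + x^2)
 h(x) = sqrt(C1 + x^2)


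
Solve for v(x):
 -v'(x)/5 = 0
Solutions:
 v(x) = C1


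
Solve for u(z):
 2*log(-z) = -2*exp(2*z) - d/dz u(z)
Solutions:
 u(z) = C1 - 2*z*log(-z) + 2*z - exp(2*z)


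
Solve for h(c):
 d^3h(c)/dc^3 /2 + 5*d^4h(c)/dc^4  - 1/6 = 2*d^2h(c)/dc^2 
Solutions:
 h(c) = C1 + C2*c + C3*exp(c*(-1 + sqrt(161))/20) + C4*exp(-c*(1 + sqrt(161))/20) - c^2/24


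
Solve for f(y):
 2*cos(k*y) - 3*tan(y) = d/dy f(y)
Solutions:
 f(y) = C1 + 2*Piecewise((sin(k*y)/k, Ne(k, 0)), (y, True)) + 3*log(cos(y))


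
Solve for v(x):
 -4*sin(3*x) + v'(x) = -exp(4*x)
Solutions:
 v(x) = C1 - exp(4*x)/4 - 4*cos(3*x)/3


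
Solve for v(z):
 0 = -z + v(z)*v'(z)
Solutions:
 v(z) = -sqrt(C1 + z^2)
 v(z) = sqrt(C1 + z^2)


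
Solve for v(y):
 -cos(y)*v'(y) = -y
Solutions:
 v(y) = C1 + Integral(y/cos(y), y)


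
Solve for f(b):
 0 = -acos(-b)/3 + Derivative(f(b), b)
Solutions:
 f(b) = C1 + b*acos(-b)/3 + sqrt(1 - b^2)/3


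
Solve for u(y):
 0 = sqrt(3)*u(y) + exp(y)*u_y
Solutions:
 u(y) = C1*exp(sqrt(3)*exp(-y))


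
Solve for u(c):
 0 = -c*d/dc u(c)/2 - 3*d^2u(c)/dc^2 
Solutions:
 u(c) = C1 + C2*erf(sqrt(3)*c/6)


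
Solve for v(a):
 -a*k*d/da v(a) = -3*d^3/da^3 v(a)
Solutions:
 v(a) = C1 + Integral(C2*airyai(3^(2/3)*a*k^(1/3)/3) + C3*airybi(3^(2/3)*a*k^(1/3)/3), a)


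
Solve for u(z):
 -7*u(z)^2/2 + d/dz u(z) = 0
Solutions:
 u(z) = -2/(C1 + 7*z)


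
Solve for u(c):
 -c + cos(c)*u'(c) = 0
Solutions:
 u(c) = C1 + Integral(c/cos(c), c)


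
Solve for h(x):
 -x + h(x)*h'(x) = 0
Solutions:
 h(x) = -sqrt(C1 + x^2)
 h(x) = sqrt(C1 + x^2)


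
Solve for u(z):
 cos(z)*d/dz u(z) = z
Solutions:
 u(z) = C1 + Integral(z/cos(z), z)


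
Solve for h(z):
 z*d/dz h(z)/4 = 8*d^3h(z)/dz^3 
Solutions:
 h(z) = C1 + Integral(C2*airyai(2^(1/3)*z/4) + C3*airybi(2^(1/3)*z/4), z)


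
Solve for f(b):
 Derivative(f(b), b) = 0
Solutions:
 f(b) = C1


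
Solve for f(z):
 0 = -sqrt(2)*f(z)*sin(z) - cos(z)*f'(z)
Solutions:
 f(z) = C1*cos(z)^(sqrt(2))


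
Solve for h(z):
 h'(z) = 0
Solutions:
 h(z) = C1


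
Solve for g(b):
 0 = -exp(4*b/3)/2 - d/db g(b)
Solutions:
 g(b) = C1 - 3*exp(4*b/3)/8


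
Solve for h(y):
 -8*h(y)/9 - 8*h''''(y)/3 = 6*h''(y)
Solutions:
 h(y) = C1*sin(sqrt(6)*y*sqrt(27 - sqrt(537))/12) + C2*sin(sqrt(6)*y*sqrt(sqrt(537) + 27)/12) + C3*cos(sqrt(6)*y*sqrt(27 - sqrt(537))/12) + C4*cos(sqrt(6)*y*sqrt(sqrt(537) + 27)/12)


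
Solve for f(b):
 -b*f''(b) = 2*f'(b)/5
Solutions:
 f(b) = C1 + C2*b^(3/5)


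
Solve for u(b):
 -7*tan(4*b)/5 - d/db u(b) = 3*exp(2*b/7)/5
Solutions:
 u(b) = C1 - 21*exp(2*b/7)/10 + 7*log(cos(4*b))/20


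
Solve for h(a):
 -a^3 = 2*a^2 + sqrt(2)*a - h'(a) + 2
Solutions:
 h(a) = C1 + a^4/4 + 2*a^3/3 + sqrt(2)*a^2/2 + 2*a


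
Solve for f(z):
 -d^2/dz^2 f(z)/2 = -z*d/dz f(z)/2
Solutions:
 f(z) = C1 + C2*erfi(sqrt(2)*z/2)


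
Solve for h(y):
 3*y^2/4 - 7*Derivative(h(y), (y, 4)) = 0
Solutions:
 h(y) = C1 + C2*y + C3*y^2 + C4*y^3 + y^6/3360


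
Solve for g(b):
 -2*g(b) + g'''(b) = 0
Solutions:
 g(b) = C3*exp(2^(1/3)*b) + (C1*sin(2^(1/3)*sqrt(3)*b/2) + C2*cos(2^(1/3)*sqrt(3)*b/2))*exp(-2^(1/3)*b/2)


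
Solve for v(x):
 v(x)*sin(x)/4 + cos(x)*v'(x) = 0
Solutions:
 v(x) = C1*cos(x)^(1/4)


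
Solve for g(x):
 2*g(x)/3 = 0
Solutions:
 g(x) = 0


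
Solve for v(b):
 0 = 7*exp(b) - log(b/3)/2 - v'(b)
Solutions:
 v(b) = C1 - b*log(b)/2 + b*(1 + log(3))/2 + 7*exp(b)


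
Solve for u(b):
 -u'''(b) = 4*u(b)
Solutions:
 u(b) = C3*exp(-2^(2/3)*b) + (C1*sin(2^(2/3)*sqrt(3)*b/2) + C2*cos(2^(2/3)*sqrt(3)*b/2))*exp(2^(2/3)*b/2)


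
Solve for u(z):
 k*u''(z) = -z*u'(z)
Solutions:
 u(z) = C1 + C2*sqrt(k)*erf(sqrt(2)*z*sqrt(1/k)/2)


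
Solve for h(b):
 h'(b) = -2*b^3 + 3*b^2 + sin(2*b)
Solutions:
 h(b) = C1 - b^4/2 + b^3 - cos(2*b)/2


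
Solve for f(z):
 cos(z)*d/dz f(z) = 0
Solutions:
 f(z) = C1


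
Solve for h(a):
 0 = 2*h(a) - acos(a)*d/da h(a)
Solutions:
 h(a) = C1*exp(2*Integral(1/acos(a), a))


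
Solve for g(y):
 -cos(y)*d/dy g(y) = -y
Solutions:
 g(y) = C1 + Integral(y/cos(y), y)


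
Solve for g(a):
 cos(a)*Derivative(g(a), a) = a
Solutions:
 g(a) = C1 + Integral(a/cos(a), a)


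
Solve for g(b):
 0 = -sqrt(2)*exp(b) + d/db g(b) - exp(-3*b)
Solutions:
 g(b) = C1 + sqrt(2)*exp(b) - exp(-3*b)/3


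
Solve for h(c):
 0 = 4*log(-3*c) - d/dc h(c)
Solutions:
 h(c) = C1 + 4*c*log(-c) + 4*c*(-1 + log(3))


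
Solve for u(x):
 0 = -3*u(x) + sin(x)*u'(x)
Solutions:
 u(x) = C1*(cos(x) - 1)^(3/2)/(cos(x) + 1)^(3/2)


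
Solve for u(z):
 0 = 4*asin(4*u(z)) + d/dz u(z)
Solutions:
 Integral(1/asin(4*_y), (_y, u(z))) = C1 - 4*z


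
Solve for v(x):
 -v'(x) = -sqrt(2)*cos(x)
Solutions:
 v(x) = C1 + sqrt(2)*sin(x)


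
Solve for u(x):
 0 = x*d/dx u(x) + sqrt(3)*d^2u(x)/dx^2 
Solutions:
 u(x) = C1 + C2*erf(sqrt(2)*3^(3/4)*x/6)


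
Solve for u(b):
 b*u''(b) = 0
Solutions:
 u(b) = C1 + C2*b


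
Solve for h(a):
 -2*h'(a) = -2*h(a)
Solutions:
 h(a) = C1*exp(a)


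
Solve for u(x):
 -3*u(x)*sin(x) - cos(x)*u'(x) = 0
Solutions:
 u(x) = C1*cos(x)^3


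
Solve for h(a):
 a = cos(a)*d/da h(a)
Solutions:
 h(a) = C1 + Integral(a/cos(a), a)


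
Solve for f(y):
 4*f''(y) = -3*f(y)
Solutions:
 f(y) = C1*sin(sqrt(3)*y/2) + C2*cos(sqrt(3)*y/2)


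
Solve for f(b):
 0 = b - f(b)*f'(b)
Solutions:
 f(b) = -sqrt(C1 + b^2)
 f(b) = sqrt(C1 + b^2)


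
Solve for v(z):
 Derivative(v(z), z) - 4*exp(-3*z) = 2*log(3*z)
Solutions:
 v(z) = C1 + 2*z*log(z) + 2*z*(-1 + log(3)) - 4*exp(-3*z)/3


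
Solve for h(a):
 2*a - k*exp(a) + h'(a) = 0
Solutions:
 h(a) = C1 - a^2 + k*exp(a)


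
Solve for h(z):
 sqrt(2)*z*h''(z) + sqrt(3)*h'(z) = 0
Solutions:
 h(z) = C1 + C2*z^(1 - sqrt(6)/2)


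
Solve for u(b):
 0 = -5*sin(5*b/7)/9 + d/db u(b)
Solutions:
 u(b) = C1 - 7*cos(5*b/7)/9


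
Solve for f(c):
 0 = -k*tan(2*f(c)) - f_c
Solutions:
 f(c) = -asin(C1*exp(-2*c*k))/2 + pi/2
 f(c) = asin(C1*exp(-2*c*k))/2


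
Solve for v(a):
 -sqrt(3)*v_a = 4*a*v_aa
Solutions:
 v(a) = C1 + C2*a^(1 - sqrt(3)/4)


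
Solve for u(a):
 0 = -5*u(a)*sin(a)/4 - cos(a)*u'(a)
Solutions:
 u(a) = C1*cos(a)^(5/4)


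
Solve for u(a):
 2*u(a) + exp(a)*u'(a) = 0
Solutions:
 u(a) = C1*exp(2*exp(-a))


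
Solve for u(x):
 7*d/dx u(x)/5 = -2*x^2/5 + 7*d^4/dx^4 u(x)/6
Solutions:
 u(x) = C1 + C4*exp(5^(2/3)*6^(1/3)*x/5) - 2*x^3/21 + (C2*sin(2^(1/3)*3^(5/6)*5^(2/3)*x/10) + C3*cos(2^(1/3)*3^(5/6)*5^(2/3)*x/10))*exp(-5^(2/3)*6^(1/3)*x/10)


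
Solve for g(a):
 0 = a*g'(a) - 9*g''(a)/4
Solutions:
 g(a) = C1 + C2*erfi(sqrt(2)*a/3)


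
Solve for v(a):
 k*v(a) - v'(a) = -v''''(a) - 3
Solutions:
 v(a) = C1*exp(a*Piecewise((-sqrt(-(-1)^(1/3))/2 - sqrt(-2/sqrt(-(-1)^(1/3)) + (-1)^(1/3))/2, Eq(k, 0)), (-sqrt(2*k/(3*(sqrt(1/256 - k^3/27) + 1/16)^(1/3)) + 2*(sqrt(1/256 - k^3/27) + 1/16)^(1/3))/2 - sqrt(-2*k/(3*(sqrt(1/256 - k^3/27) + 1/16)^(1/3)) - 2*(sqrt(1/256 - k^3/27) + 1/16)^(1/3) - 2/sqrt(2*k/(3*(sqrt(1/256 - k^3/27) + 1/16)^(1/3)) + 2*(sqrt(1/256 - k^3/27) + 1/16)^(1/3)))/2, True))) + C2*exp(a*Piecewise((sqrt(-(-1)^(1/3))/2 + sqrt((-1)^(1/3) + 2/sqrt(-(-1)^(1/3)))/2, Eq(k, 0)), (sqrt(2*k/(3*(sqrt(1/256 - k^3/27) + 1/16)^(1/3)) + 2*(sqrt(1/256 - k^3/27) + 1/16)^(1/3))/2 + sqrt(-2*k/(3*(sqrt(1/256 - k^3/27) + 1/16)^(1/3)) - 2*(sqrt(1/256 - k^3/27) + 1/16)^(1/3) + 2/sqrt(2*k/(3*(sqrt(1/256 - k^3/27) + 1/16)^(1/3)) + 2*(sqrt(1/256 - k^3/27) + 1/16)^(1/3)))/2, True))) + C3*exp(a*Piecewise((-sqrt((-1)^(1/3) + 2/sqrt(-(-1)^(1/3)))/2 + sqrt(-(-1)^(1/3))/2, Eq(k, 0)), (sqrt(2*k/(3*(sqrt(1/256 - k^3/27) + 1/16)^(1/3)) + 2*(sqrt(1/256 - k^3/27) + 1/16)^(1/3))/2 - sqrt(-2*k/(3*(sqrt(1/256 - k^3/27) + 1/16)^(1/3)) - 2*(sqrt(1/256 - k^3/27) + 1/16)^(1/3) + 2/sqrt(2*k/(3*(sqrt(1/256 - k^3/27) + 1/16)^(1/3)) + 2*(sqrt(1/256 - k^3/27) + 1/16)^(1/3)))/2, True))) + C4*exp(a*Piecewise((sqrt(-2/sqrt(-(-1)^(1/3)) + (-1)^(1/3))/2 - sqrt(-(-1)^(1/3))/2, Eq(k, 0)), (-sqrt(2*k/(3*(sqrt(1/256 - k^3/27) + 1/16)^(1/3)) + 2*(sqrt(1/256 - k^3/27) + 1/16)^(1/3))/2 + sqrt(-2*k/(3*(sqrt(1/256 - k^3/27) + 1/16)^(1/3)) - 2*(sqrt(1/256 - k^3/27) + 1/16)^(1/3) - 2/sqrt(2*k/(3*(sqrt(1/256 - k^3/27) + 1/16)^(1/3)) + 2*(sqrt(1/256 - k^3/27) + 1/16)^(1/3)))/2, True))) - 3/k


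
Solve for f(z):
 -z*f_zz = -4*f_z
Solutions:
 f(z) = C1 + C2*z^5


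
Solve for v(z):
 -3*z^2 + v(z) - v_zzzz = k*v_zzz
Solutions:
 v(z) = C1*exp(z*(-3*k - sqrt(3)*sqrt(3*k^2 + 2*12^(1/3)*(-9*k^2 + sqrt(3)*sqrt(27*k^4 + 256))^(1/3) - 16*18^(1/3)/(-9*k^2 + sqrt(3)*sqrt(27*k^4 + 256))^(1/3)) + sqrt(6)*sqrt(3*sqrt(3)*k^3/sqrt(3*k^2 + 2*12^(1/3)*(-9*k^2 + sqrt(3)*sqrt(27*k^4 + 256))^(1/3) - 16*18^(1/3)/(-9*k^2 + sqrt(3)*sqrt(27*k^4 + 256))^(1/3)) + 3*k^2 - 12^(1/3)*(-9*k^2 + sqrt(3)*sqrt(27*k^4 + 256))^(1/3) + 8*18^(1/3)/(-9*k^2 + sqrt(3)*sqrt(27*k^4 + 256))^(1/3)))/12) + C2*exp(z*(-3*k + sqrt(3)*sqrt(3*k^2 + 2*12^(1/3)*(-9*k^2 + sqrt(3)*sqrt(27*k^4 + 256))^(1/3) - 16*18^(1/3)/(-9*k^2 + sqrt(3)*sqrt(27*k^4 + 256))^(1/3)) - sqrt(6)*sqrt(-3*sqrt(3)*k^3/sqrt(3*k^2 + 2*12^(1/3)*(-9*k^2 + sqrt(3)*sqrt(27*k^4 + 256))^(1/3) - 16*18^(1/3)/(-9*k^2 + sqrt(3)*sqrt(27*k^4 + 256))^(1/3)) + 3*k^2 - 12^(1/3)*(-9*k^2 + sqrt(3)*sqrt(27*k^4 + 256))^(1/3) + 8*18^(1/3)/(-9*k^2 + sqrt(3)*sqrt(27*k^4 + 256))^(1/3)))/12) + C3*exp(z*(-3*k + sqrt(3)*sqrt(3*k^2 + 2*12^(1/3)*(-9*k^2 + sqrt(3)*sqrt(27*k^4 + 256))^(1/3) - 16*18^(1/3)/(-9*k^2 + sqrt(3)*sqrt(27*k^4 + 256))^(1/3)) + sqrt(6)*sqrt(-3*sqrt(3)*k^3/sqrt(3*k^2 + 2*12^(1/3)*(-9*k^2 + sqrt(3)*sqrt(27*k^4 + 256))^(1/3) - 16*18^(1/3)/(-9*k^2 + sqrt(3)*sqrt(27*k^4 + 256))^(1/3)) + 3*k^2 - 12^(1/3)*(-9*k^2 + sqrt(3)*sqrt(27*k^4 + 256))^(1/3) + 8*18^(1/3)/(-9*k^2 + sqrt(3)*sqrt(27*k^4 + 256))^(1/3)))/12) + C4*exp(-z*(3*k + sqrt(3)*sqrt(3*k^2 + 2*12^(1/3)*(-9*k^2 + sqrt(3)*sqrt(27*k^4 + 256))^(1/3) - 16*18^(1/3)/(-9*k^2 + sqrt(3)*sqrt(27*k^4 + 256))^(1/3)) + sqrt(6)*sqrt(3*sqrt(3)*k^3/sqrt(3*k^2 + 2*12^(1/3)*(-9*k^2 + sqrt(3)*sqrt(27*k^4 + 256))^(1/3) - 16*18^(1/3)/(-9*k^2 + sqrt(3)*sqrt(27*k^4 + 256))^(1/3)) + 3*k^2 - 12^(1/3)*(-9*k^2 + sqrt(3)*sqrt(27*k^4 + 256))^(1/3) + 8*18^(1/3)/(-9*k^2 + sqrt(3)*sqrt(27*k^4 + 256))^(1/3)))/12) + 3*z^2


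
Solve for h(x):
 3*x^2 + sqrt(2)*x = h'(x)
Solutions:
 h(x) = C1 + x^3 + sqrt(2)*x^2/2


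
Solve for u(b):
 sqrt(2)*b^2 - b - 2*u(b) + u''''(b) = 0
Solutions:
 u(b) = C1*exp(-2^(1/4)*b) + C2*exp(2^(1/4)*b) + C3*sin(2^(1/4)*b) + C4*cos(2^(1/4)*b) + sqrt(2)*b^2/2 - b/2


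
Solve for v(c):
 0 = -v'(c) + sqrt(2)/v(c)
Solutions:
 v(c) = -sqrt(C1 + 2*sqrt(2)*c)
 v(c) = sqrt(C1 + 2*sqrt(2)*c)


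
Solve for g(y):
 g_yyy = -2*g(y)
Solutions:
 g(y) = C3*exp(-2^(1/3)*y) + (C1*sin(2^(1/3)*sqrt(3)*y/2) + C2*cos(2^(1/3)*sqrt(3)*y/2))*exp(2^(1/3)*y/2)


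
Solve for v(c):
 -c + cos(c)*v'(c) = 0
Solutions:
 v(c) = C1 + Integral(c/cos(c), c)


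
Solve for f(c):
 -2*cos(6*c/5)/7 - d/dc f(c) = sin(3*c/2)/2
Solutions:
 f(c) = C1 - 5*sin(6*c/5)/21 + cos(3*c/2)/3


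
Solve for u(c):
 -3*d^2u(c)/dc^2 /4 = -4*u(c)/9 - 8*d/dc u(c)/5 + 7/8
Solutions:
 u(c) = C1*exp(4*c*(12 - sqrt(219))/45) + C2*exp(4*c*(12 + sqrt(219))/45) + 63/32


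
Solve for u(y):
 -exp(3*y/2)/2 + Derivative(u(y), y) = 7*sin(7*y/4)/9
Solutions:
 u(y) = C1 + exp(3*y/2)/3 - 4*cos(7*y/4)/9


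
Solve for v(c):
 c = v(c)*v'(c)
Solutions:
 v(c) = -sqrt(C1 + c^2)
 v(c) = sqrt(C1 + c^2)


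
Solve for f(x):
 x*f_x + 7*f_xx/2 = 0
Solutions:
 f(x) = C1 + C2*erf(sqrt(7)*x/7)


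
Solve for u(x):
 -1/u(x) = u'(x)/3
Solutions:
 u(x) = -sqrt(C1 - 6*x)
 u(x) = sqrt(C1 - 6*x)


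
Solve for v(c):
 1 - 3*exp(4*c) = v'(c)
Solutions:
 v(c) = C1 + c - 3*exp(4*c)/4


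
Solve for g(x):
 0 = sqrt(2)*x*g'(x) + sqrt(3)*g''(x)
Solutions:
 g(x) = C1 + C2*erf(6^(3/4)*x/6)


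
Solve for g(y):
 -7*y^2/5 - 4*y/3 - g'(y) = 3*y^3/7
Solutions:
 g(y) = C1 - 3*y^4/28 - 7*y^3/15 - 2*y^2/3


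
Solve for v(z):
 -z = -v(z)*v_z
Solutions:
 v(z) = -sqrt(C1 + z^2)
 v(z) = sqrt(C1 + z^2)


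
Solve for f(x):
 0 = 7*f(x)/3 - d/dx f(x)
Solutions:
 f(x) = C1*exp(7*x/3)


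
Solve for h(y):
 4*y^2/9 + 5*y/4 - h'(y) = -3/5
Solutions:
 h(y) = C1 + 4*y^3/27 + 5*y^2/8 + 3*y/5


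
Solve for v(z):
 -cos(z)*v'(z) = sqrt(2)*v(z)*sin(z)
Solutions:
 v(z) = C1*cos(z)^(sqrt(2))


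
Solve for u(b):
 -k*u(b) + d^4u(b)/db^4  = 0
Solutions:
 u(b) = C1*exp(-b*k^(1/4)) + C2*exp(b*k^(1/4)) + C3*exp(-I*b*k^(1/4)) + C4*exp(I*b*k^(1/4))


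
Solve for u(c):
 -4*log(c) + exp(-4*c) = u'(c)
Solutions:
 u(c) = C1 - 4*c*log(c) + 4*c - exp(-4*c)/4


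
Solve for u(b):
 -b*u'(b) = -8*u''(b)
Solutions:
 u(b) = C1 + C2*erfi(b/4)


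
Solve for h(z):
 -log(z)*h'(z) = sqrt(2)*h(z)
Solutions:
 h(z) = C1*exp(-sqrt(2)*li(z))


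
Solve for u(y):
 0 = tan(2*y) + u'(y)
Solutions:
 u(y) = C1 + log(cos(2*y))/2


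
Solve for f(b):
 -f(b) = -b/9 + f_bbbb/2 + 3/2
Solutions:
 f(b) = b/9 + (C1*sin(2^(3/4)*b/2) + C2*cos(2^(3/4)*b/2))*exp(-2^(3/4)*b/2) + (C3*sin(2^(3/4)*b/2) + C4*cos(2^(3/4)*b/2))*exp(2^(3/4)*b/2) - 3/2


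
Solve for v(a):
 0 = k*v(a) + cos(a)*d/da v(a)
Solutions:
 v(a) = C1*exp(k*(log(sin(a) - 1) - log(sin(a) + 1))/2)


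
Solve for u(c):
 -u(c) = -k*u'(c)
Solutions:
 u(c) = C1*exp(c/k)


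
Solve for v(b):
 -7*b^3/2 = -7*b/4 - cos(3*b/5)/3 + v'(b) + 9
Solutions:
 v(b) = C1 - 7*b^4/8 + 7*b^2/8 - 9*b + 5*sin(3*b/5)/9


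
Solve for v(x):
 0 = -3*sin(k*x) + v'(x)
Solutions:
 v(x) = C1 - 3*cos(k*x)/k


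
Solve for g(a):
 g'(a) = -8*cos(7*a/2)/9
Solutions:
 g(a) = C1 - 16*sin(7*a/2)/63


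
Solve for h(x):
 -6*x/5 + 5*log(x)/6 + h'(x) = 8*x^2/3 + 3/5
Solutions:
 h(x) = C1 + 8*x^3/9 + 3*x^2/5 - 5*x*log(x)/6 + 43*x/30


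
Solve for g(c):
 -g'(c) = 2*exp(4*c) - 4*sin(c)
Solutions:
 g(c) = C1 - exp(4*c)/2 - 4*cos(c)


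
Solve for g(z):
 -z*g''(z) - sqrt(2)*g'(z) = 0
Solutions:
 g(z) = C1 + C2*z^(1 - sqrt(2))


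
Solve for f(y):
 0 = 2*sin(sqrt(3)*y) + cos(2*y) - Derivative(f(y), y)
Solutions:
 f(y) = C1 + sin(2*y)/2 - 2*sqrt(3)*cos(sqrt(3)*y)/3


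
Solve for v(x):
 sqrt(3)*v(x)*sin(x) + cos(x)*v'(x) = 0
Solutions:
 v(x) = C1*cos(x)^(sqrt(3))


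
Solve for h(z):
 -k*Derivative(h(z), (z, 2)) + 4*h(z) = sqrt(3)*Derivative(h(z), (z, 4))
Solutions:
 h(z) = C1*exp(-sqrt(2)*3^(3/4)*z*sqrt(-k - sqrt(k^2 + 16*sqrt(3)))/6) + C2*exp(sqrt(2)*3^(3/4)*z*sqrt(-k - sqrt(k^2 + 16*sqrt(3)))/6) + C3*exp(-sqrt(2)*3^(3/4)*z*sqrt(-k + sqrt(k^2 + 16*sqrt(3)))/6) + C4*exp(sqrt(2)*3^(3/4)*z*sqrt(-k + sqrt(k^2 + 16*sqrt(3)))/6)


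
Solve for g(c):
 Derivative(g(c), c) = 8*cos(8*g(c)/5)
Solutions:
 -8*c - 5*log(sin(8*g(c)/5) - 1)/16 + 5*log(sin(8*g(c)/5) + 1)/16 = C1


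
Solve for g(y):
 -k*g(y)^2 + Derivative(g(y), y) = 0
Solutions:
 g(y) = -1/(C1 + k*y)


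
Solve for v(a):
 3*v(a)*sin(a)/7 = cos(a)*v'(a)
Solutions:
 v(a) = C1/cos(a)^(3/7)


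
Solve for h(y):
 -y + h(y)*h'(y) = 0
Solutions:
 h(y) = -sqrt(C1 + y^2)
 h(y) = sqrt(C1 + y^2)


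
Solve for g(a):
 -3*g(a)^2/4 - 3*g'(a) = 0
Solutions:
 g(a) = 4/(C1 + a)


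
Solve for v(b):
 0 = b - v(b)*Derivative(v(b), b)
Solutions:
 v(b) = -sqrt(C1 + b^2)
 v(b) = sqrt(C1 + b^2)


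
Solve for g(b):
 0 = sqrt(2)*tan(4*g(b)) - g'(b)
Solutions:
 g(b) = -asin(C1*exp(4*sqrt(2)*b))/4 + pi/4
 g(b) = asin(C1*exp(4*sqrt(2)*b))/4


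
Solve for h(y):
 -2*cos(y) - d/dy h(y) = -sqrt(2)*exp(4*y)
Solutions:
 h(y) = C1 + sqrt(2)*exp(4*y)/4 - 2*sin(y)


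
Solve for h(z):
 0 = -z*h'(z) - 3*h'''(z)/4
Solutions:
 h(z) = C1 + Integral(C2*airyai(-6^(2/3)*z/3) + C3*airybi(-6^(2/3)*z/3), z)


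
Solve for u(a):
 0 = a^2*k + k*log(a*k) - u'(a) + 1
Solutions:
 u(a) = C1 + a^3*k/3 + a*k*log(a*k) + a*(1 - k)


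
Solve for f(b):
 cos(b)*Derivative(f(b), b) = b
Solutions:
 f(b) = C1 + Integral(b/cos(b), b)


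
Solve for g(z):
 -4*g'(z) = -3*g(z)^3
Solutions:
 g(z) = -sqrt(2)*sqrt(-1/(C1 + 3*z))
 g(z) = sqrt(2)*sqrt(-1/(C1 + 3*z))


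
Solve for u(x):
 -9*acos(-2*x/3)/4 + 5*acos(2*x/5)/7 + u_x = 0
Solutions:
 u(x) = C1 + 9*x*acos(-2*x/3)/4 - 5*x*acos(2*x/5)/7 + 9*sqrt(9 - 4*x^2)/8 + 5*sqrt(25 - 4*x^2)/14


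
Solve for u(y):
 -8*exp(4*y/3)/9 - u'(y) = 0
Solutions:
 u(y) = C1 - 2*exp(4*y/3)/3


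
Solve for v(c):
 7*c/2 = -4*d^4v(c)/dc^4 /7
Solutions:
 v(c) = C1 + C2*c + C3*c^2 + C4*c^3 - 49*c^5/960


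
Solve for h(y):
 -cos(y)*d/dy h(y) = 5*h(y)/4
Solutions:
 h(y) = C1*(sin(y) - 1)^(5/8)/(sin(y) + 1)^(5/8)


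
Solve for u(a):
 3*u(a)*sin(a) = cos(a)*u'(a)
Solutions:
 u(a) = C1/cos(a)^3


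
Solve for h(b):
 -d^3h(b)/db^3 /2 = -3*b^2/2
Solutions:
 h(b) = C1 + C2*b + C3*b^2 + b^5/20


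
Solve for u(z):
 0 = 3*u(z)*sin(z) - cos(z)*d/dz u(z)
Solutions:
 u(z) = C1/cos(z)^3


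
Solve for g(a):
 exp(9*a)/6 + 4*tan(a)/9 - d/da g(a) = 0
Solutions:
 g(a) = C1 + exp(9*a)/54 - 4*log(cos(a))/9


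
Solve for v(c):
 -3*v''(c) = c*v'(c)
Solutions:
 v(c) = C1 + C2*erf(sqrt(6)*c/6)


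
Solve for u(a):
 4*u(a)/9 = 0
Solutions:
 u(a) = 0


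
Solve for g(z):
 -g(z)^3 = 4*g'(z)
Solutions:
 g(z) = -sqrt(2)*sqrt(-1/(C1 - z))
 g(z) = sqrt(2)*sqrt(-1/(C1 - z))


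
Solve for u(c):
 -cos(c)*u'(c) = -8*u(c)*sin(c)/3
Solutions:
 u(c) = C1/cos(c)^(8/3)


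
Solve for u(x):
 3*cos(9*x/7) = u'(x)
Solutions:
 u(x) = C1 + 7*sin(9*x/7)/3


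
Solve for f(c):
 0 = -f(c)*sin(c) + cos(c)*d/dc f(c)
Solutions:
 f(c) = C1/cos(c)


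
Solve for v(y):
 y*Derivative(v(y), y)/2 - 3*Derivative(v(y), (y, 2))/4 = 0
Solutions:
 v(y) = C1 + C2*erfi(sqrt(3)*y/3)


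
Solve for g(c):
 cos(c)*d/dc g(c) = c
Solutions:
 g(c) = C1 + Integral(c/cos(c), c)


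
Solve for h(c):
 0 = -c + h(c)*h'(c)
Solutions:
 h(c) = -sqrt(C1 + c^2)
 h(c) = sqrt(C1 + c^2)


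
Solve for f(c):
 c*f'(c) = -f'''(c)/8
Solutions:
 f(c) = C1 + Integral(C2*airyai(-2*c) + C3*airybi(-2*c), c)


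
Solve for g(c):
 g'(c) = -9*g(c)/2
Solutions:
 g(c) = C1*exp(-9*c/2)


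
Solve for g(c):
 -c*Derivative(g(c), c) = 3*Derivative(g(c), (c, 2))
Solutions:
 g(c) = C1 + C2*erf(sqrt(6)*c/6)


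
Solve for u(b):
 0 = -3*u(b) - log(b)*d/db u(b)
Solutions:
 u(b) = C1*exp(-3*li(b))


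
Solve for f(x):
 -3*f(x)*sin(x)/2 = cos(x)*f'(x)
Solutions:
 f(x) = C1*cos(x)^(3/2)


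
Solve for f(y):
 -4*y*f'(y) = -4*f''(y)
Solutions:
 f(y) = C1 + C2*erfi(sqrt(2)*y/2)


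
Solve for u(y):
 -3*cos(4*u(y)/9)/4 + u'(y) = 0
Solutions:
 -3*y/4 - 9*log(sin(4*u(y)/9) - 1)/8 + 9*log(sin(4*u(y)/9) + 1)/8 = C1


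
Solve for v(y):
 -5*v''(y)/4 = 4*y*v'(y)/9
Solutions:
 v(y) = C1 + C2*erf(2*sqrt(10)*y/15)


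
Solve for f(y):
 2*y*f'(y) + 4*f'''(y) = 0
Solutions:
 f(y) = C1 + Integral(C2*airyai(-2^(2/3)*y/2) + C3*airybi(-2^(2/3)*y/2), y)


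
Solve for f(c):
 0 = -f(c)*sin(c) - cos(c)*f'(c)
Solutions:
 f(c) = C1*cos(c)


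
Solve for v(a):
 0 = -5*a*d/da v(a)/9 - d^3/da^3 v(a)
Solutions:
 v(a) = C1 + Integral(C2*airyai(-15^(1/3)*a/3) + C3*airybi(-15^(1/3)*a/3), a)


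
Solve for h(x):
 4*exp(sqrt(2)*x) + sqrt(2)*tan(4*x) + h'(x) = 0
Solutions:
 h(x) = C1 - 2*sqrt(2)*exp(sqrt(2)*x) + sqrt(2)*log(cos(4*x))/4


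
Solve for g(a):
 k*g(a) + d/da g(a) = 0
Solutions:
 g(a) = C1*exp(-a*k)


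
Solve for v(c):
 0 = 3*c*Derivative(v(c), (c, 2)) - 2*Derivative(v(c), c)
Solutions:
 v(c) = C1 + C2*c^(5/3)


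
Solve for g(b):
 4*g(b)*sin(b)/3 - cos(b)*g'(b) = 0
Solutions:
 g(b) = C1/cos(b)^(4/3)


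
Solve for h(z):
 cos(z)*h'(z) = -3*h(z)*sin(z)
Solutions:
 h(z) = C1*cos(z)^3


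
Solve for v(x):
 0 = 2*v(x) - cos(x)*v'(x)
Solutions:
 v(x) = C1*(sin(x) + 1)/(sin(x) - 1)


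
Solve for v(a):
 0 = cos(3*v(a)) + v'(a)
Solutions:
 v(a) = -asin((C1 + exp(6*a))/(C1 - exp(6*a)))/3 + pi/3
 v(a) = asin((C1 + exp(6*a))/(C1 - exp(6*a)))/3


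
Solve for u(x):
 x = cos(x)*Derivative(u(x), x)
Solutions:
 u(x) = C1 + Integral(x/cos(x), x)


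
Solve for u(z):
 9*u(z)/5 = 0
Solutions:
 u(z) = 0


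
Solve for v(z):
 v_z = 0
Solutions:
 v(z) = C1


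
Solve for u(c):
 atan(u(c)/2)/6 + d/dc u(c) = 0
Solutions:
 Integral(1/atan(_y/2), (_y, u(c))) = C1 - c/6


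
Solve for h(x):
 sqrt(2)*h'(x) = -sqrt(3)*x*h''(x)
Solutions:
 h(x) = C1 + C2*x^(1 - sqrt(6)/3)


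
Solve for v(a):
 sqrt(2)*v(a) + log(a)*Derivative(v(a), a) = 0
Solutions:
 v(a) = C1*exp(-sqrt(2)*li(a))


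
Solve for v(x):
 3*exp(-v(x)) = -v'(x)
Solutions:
 v(x) = log(C1 - 3*x)


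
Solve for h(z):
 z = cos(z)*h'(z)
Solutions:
 h(z) = C1 + Integral(z/cos(z), z)


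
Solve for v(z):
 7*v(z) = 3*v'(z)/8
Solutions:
 v(z) = C1*exp(56*z/3)


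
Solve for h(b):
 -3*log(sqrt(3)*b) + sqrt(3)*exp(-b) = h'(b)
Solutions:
 h(b) = C1 - 3*b*log(b) + b*(3 - 3*log(3)/2) - sqrt(3)*exp(-b)


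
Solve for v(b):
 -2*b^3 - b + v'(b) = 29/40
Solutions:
 v(b) = C1 + b^4/2 + b^2/2 + 29*b/40


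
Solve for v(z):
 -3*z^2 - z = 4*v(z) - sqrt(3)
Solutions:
 v(z) = -3*z^2/4 - z/4 + sqrt(3)/4


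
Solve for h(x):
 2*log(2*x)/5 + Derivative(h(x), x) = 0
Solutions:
 h(x) = C1 - 2*x*log(x)/5 - 2*x*log(2)/5 + 2*x/5


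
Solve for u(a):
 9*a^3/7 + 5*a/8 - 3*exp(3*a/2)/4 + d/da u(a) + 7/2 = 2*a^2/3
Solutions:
 u(a) = C1 - 9*a^4/28 + 2*a^3/9 - 5*a^2/16 - 7*a/2 + exp(3*a/2)/2


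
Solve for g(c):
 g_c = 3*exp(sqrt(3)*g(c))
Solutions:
 g(c) = sqrt(3)*(2*log(-1/(C1 + 3*c)) - log(3))/6


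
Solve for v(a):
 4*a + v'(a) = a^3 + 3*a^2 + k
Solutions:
 v(a) = C1 + a^4/4 + a^3 - 2*a^2 + a*k


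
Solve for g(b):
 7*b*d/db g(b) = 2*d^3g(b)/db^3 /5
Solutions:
 g(b) = C1 + Integral(C2*airyai(2^(2/3)*35^(1/3)*b/2) + C3*airybi(2^(2/3)*35^(1/3)*b/2), b)


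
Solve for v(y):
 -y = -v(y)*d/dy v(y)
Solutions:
 v(y) = -sqrt(C1 + y^2)
 v(y) = sqrt(C1 + y^2)


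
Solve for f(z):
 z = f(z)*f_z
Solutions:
 f(z) = -sqrt(C1 + z^2)
 f(z) = sqrt(C1 + z^2)


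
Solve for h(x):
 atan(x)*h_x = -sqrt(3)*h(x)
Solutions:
 h(x) = C1*exp(-sqrt(3)*Integral(1/atan(x), x))


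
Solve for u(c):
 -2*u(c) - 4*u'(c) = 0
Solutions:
 u(c) = C1*exp(-c/2)


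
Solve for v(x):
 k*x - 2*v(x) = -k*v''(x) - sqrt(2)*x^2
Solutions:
 v(x) = C1*exp(-sqrt(2)*x*sqrt(1/k)) + C2*exp(sqrt(2)*x*sqrt(1/k)) + k*x/2 + sqrt(2)*k/2 + sqrt(2)*x^2/2


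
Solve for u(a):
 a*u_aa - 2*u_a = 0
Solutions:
 u(a) = C1 + C2*a^3


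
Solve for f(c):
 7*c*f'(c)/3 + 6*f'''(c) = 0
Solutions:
 f(c) = C1 + Integral(C2*airyai(-84^(1/3)*c/6) + C3*airybi(-84^(1/3)*c/6), c)


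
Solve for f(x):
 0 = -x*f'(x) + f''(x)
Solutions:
 f(x) = C1 + C2*erfi(sqrt(2)*x/2)


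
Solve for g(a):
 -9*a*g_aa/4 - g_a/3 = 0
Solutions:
 g(a) = C1 + C2*a^(23/27)


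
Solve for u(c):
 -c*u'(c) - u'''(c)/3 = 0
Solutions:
 u(c) = C1 + Integral(C2*airyai(-3^(1/3)*c) + C3*airybi(-3^(1/3)*c), c)


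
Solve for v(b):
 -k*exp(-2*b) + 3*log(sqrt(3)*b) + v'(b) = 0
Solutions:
 v(b) = C1 - 3*b*log(b) + b*(3 - 3*log(3)/2) - k*exp(-2*b)/2


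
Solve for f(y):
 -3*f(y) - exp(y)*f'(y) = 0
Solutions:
 f(y) = C1*exp(3*exp(-y))


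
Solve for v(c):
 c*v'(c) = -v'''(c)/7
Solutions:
 v(c) = C1 + Integral(C2*airyai(-7^(1/3)*c) + C3*airybi(-7^(1/3)*c), c)


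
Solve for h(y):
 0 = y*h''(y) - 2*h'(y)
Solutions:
 h(y) = C1 + C2*y^3


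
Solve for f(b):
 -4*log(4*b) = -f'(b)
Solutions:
 f(b) = C1 + 4*b*log(b) - 4*b + b*log(256)


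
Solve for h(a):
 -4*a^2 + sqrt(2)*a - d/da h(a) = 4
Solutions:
 h(a) = C1 - 4*a^3/3 + sqrt(2)*a^2/2 - 4*a


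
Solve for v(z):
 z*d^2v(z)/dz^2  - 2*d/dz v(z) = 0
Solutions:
 v(z) = C1 + C2*z^3


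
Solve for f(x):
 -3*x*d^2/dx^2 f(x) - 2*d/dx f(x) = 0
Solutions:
 f(x) = C1 + C2*x^(1/3)


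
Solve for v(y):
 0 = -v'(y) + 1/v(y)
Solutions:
 v(y) = -sqrt(C1 + 2*y)
 v(y) = sqrt(C1 + 2*y)


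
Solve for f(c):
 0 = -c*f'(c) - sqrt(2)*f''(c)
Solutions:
 f(c) = C1 + C2*erf(2^(1/4)*c/2)


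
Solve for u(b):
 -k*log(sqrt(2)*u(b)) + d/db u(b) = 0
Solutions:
 Integral(1/(2*log(_y) + log(2)), (_y, u(b))) = C1 + b*k/2


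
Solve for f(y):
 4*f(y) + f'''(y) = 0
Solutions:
 f(y) = C3*exp(-2^(2/3)*y) + (C1*sin(2^(2/3)*sqrt(3)*y/2) + C2*cos(2^(2/3)*sqrt(3)*y/2))*exp(2^(2/3)*y/2)


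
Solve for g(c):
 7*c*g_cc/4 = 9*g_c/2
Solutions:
 g(c) = C1 + C2*c^(25/7)


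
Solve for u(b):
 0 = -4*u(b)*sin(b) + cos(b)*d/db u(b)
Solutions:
 u(b) = C1/cos(b)^4


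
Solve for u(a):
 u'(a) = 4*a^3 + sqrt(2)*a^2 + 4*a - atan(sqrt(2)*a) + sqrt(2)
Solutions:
 u(a) = C1 + a^4 + sqrt(2)*a^3/3 + 2*a^2 - a*atan(sqrt(2)*a) + sqrt(2)*a + sqrt(2)*log(2*a^2 + 1)/4


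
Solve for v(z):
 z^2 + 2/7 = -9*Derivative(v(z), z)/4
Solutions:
 v(z) = C1 - 4*z^3/27 - 8*z/63


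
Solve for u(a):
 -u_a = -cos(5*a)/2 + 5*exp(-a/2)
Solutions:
 u(a) = C1 + sin(5*a)/10 + 10*exp(-a/2)


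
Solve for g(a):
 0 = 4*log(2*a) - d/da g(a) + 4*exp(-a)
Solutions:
 g(a) = C1 + 4*a*log(a) + 4*a*(-1 + log(2)) - 4*exp(-a)


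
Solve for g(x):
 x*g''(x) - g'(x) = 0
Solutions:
 g(x) = C1 + C2*x^2


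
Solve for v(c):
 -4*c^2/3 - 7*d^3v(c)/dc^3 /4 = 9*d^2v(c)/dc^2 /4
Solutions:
 v(c) = C1 + C2*c + C3*exp(-9*c/7) - 4*c^4/81 + 112*c^3/729 - 784*c^2/2187


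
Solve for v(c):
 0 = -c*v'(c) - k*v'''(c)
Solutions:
 v(c) = C1 + Integral(C2*airyai(c*(-1/k)^(1/3)) + C3*airybi(c*(-1/k)^(1/3)), c)


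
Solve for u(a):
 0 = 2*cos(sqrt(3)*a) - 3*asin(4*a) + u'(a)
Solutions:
 u(a) = C1 + 3*a*asin(4*a) + 3*sqrt(1 - 16*a^2)/4 - 2*sqrt(3)*sin(sqrt(3)*a)/3


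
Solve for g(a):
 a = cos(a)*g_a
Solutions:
 g(a) = C1 + Integral(a/cos(a), a)


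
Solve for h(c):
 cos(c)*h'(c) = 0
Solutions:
 h(c) = C1


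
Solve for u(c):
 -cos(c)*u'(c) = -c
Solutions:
 u(c) = C1 + Integral(c/cos(c), c)


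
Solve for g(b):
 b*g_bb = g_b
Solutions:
 g(b) = C1 + C2*b^2


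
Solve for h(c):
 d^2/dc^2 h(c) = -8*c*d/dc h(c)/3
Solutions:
 h(c) = C1 + C2*erf(2*sqrt(3)*c/3)


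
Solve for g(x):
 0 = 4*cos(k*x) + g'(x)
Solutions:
 g(x) = C1 - 4*sin(k*x)/k


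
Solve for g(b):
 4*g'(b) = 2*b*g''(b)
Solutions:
 g(b) = C1 + C2*b^3


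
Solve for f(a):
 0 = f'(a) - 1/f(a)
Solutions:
 f(a) = -sqrt(C1 + 2*a)
 f(a) = sqrt(C1 + 2*a)


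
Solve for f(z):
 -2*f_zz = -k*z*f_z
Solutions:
 f(z) = Piecewise((-sqrt(pi)*C1*erf(z*sqrt(-k)/2)/sqrt(-k) - C2, (k > 0) | (k < 0)), (-C1*z - C2, True))


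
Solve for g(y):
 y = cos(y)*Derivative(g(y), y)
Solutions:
 g(y) = C1 + Integral(y/cos(y), y)


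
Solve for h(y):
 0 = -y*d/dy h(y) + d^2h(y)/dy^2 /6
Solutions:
 h(y) = C1 + C2*erfi(sqrt(3)*y)


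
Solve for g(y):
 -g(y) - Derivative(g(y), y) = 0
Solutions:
 g(y) = C1*exp(-y)


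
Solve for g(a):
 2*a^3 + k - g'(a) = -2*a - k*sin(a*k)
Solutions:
 g(a) = C1 + a^4/2 + a^2 + a*k - cos(a*k)


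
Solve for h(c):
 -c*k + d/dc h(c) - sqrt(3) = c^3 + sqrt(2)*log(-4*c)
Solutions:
 h(c) = C1 + c^4/4 + c^2*k/2 + sqrt(2)*c*log(-c) + c*(-sqrt(2) + sqrt(3) + 2*sqrt(2)*log(2))


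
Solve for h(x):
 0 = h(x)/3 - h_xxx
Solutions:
 h(x) = C3*exp(3^(2/3)*x/3) + (C1*sin(3^(1/6)*x/2) + C2*cos(3^(1/6)*x/2))*exp(-3^(2/3)*x/6)


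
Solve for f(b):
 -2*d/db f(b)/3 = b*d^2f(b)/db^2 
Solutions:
 f(b) = C1 + C2*b^(1/3)


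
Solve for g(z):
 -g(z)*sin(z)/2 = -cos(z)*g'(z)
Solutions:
 g(z) = C1/sqrt(cos(z))


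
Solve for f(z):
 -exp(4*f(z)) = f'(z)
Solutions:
 f(z) = log(-I*(1/(C1 + 4*z))^(1/4))
 f(z) = log(I*(1/(C1 + 4*z))^(1/4))
 f(z) = log(-(1/(C1 + 4*z))^(1/4))
 f(z) = log(1/(C1 + 4*z))/4


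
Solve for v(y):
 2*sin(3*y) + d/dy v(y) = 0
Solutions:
 v(y) = C1 + 2*cos(3*y)/3


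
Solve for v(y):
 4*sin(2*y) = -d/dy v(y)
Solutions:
 v(y) = C1 + 2*cos(2*y)


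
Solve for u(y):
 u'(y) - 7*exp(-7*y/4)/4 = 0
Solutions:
 u(y) = C1 - 1/exp(y)^(7/4)


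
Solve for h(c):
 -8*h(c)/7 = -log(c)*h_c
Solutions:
 h(c) = C1*exp(8*li(c)/7)
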